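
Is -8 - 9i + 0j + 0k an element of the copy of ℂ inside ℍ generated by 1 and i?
Yes. The quaternion -8 - 9i has j- and k-coefficients y = z = 0, so it lies in the complex subalgebra spanned by 1 and i.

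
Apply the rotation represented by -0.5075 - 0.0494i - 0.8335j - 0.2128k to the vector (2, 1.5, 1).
(-0.293, 2.258, -1.437)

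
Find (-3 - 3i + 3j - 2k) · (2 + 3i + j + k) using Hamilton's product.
2 - 10i - 19k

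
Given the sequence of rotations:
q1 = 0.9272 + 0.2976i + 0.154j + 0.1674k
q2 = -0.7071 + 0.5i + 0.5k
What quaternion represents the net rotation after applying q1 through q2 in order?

q2 · q1 = -0.8881 + 0.1762i - 0.0438j + 0.4222k
-0.8881 + 0.1762i - 0.0438j + 0.4222k


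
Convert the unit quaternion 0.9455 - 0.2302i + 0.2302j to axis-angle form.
axis = (-√2/2, √2/2, 0), θ = 38°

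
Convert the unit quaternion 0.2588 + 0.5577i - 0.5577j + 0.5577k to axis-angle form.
axis = (√3/3, -√3/3, √3/3), θ = 5π/6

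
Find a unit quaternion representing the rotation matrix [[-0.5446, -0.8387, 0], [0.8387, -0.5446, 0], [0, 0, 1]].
0.4772 + 0.8788k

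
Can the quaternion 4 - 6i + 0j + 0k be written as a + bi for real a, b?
Yes. The quaternion 4 - 6i has j- and k-coefficients y = z = 0, so it lies in the complex subalgebra spanned by 1 and i.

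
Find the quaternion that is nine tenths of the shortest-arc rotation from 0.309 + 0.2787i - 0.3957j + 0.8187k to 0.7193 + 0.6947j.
-0.6585 + 0.0422i - 0.7411j + 0.124k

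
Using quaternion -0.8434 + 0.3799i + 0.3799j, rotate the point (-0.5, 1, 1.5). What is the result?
(-1.028, 1.528, -0.327)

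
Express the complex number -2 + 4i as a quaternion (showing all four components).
-2 + 4i + 0j + 0k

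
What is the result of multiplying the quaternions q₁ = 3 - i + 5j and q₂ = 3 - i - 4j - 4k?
28 - 26i - j - 3k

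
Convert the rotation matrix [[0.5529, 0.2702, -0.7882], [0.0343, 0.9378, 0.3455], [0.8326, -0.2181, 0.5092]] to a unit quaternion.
0.866 - 0.1627i - 0.4679j - 0.0681k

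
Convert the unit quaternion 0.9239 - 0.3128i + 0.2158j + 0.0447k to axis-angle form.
axis = (-0.8175, 0.564, 0.1168), θ = π/4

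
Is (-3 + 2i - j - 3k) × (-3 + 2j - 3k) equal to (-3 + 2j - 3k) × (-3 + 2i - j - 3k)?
No: pq = 2 + 3i + 3j + 22k ≠ 2 - 15i - 9j + 14k = qp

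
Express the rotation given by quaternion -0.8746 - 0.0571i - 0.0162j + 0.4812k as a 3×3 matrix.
[[0.5364, 0.8436, -0.0266], [-0.8399, 0.5304, -0.1155], [-0.0833, 0.0843, 0.993]]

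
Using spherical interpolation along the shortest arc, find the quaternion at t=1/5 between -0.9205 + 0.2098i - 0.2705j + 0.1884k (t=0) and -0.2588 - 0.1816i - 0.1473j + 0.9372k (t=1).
-0.8656 + 0.1374i - 0.2721j + 0.3972k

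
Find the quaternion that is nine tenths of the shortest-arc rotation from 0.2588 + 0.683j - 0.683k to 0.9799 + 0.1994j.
0.9576 + 0.2748j - 0.0866k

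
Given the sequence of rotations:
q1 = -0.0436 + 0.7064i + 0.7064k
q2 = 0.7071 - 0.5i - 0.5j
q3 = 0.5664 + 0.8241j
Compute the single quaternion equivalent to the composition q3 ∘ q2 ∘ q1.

q2 · q1 = 0.3224 + 0.1681i + 0.375j + 0.8527k
q3 · q2 · q1 = -0.1264 + 0.7979i + 0.4781j + 0.3444k
-0.1264 + 0.7979i + 0.4781j + 0.3444k


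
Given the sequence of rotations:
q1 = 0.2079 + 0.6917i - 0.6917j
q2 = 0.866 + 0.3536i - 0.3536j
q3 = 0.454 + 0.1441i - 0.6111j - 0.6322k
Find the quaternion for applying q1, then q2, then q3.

q2 · q1 = -0.3091 + 0.6725i - 0.6725j
q3 · q2 · q1 = -0.6482 - 0.1644i - 0.5416j + 0.5095k
-0.6482 - 0.1644i - 0.5416j + 0.5095k


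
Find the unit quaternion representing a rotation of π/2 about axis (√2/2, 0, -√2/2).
0.7071 + 0.5i - 0.5k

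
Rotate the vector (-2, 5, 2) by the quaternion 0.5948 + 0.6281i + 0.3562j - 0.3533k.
(3.305, -2.245, 4.127)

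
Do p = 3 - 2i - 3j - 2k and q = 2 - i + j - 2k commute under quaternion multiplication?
No: pq = 3 + i - 5j - 15k ≠ 3 - 15i - j - 5k = qp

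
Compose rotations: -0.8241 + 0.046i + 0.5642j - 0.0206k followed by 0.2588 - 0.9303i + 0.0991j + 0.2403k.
-0.2214 + 0.6409i + 0.0562j - 0.7328k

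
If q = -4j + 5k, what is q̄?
4j - 5k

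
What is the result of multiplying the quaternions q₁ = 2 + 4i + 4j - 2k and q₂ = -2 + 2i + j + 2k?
-12 + 6i - 18j + 4k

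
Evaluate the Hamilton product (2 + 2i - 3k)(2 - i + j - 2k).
5i + 9j - 8k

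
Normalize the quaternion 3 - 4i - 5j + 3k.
0.3906 - 0.5208i - 0.6509j + 0.3906k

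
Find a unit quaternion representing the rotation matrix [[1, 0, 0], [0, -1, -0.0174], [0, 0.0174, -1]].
0.0087 + i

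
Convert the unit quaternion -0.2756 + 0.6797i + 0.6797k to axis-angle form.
axis = (√2/2, 0, √2/2), θ = 212°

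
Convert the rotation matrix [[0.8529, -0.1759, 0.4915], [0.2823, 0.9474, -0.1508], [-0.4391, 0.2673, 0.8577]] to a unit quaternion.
0.9563 + 0.1093i + 0.2433j + 0.1198k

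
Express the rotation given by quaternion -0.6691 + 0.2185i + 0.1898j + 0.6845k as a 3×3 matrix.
[[-0.0091, 0.9989, 0.0451], [-0.8331, -0.0326, 0.5522], [0.5531, -0.0326, 0.8325]]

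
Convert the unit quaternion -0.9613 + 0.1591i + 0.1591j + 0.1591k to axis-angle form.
axis = (√3/3, √3/3, √3/3), θ = 328°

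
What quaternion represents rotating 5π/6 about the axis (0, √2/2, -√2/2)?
0.2588 + 0.683j - 0.683k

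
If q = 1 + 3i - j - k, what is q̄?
1 - 3i + j + k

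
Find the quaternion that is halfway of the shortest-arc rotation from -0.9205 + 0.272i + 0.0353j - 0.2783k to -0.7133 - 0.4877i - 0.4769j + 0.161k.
-0.9554 - 0.1261i - 0.2582j - 0.0686k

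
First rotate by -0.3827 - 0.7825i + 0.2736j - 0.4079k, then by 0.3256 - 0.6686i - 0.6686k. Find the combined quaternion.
-0.9205 + 0.184i + 0.3395j - 0.0599k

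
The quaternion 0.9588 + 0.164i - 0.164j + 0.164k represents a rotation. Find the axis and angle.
axis = (√3/3, -√3/3, √3/3), θ = 33°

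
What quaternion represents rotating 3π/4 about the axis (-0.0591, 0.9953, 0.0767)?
0.3827 - 0.0546i + 0.9195j + 0.0709k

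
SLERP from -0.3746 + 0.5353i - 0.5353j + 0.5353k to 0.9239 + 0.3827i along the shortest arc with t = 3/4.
-0.9518 - 0.1503i - 0.1891j + 0.1891k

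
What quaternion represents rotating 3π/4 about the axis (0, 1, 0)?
0.3827 + 0.9239j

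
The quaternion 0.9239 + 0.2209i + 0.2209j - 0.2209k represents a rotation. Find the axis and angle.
axis = (√3/3, √3/3, -√3/3), θ = π/4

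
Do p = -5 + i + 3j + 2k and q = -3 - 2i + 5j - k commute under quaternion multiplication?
No: pq = 4 - 6i - 37j + 10k ≠ 4 + 20i - 31j - 12k = qp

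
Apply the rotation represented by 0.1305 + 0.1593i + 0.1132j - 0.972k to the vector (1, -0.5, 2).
(-1.62, -0.271, 1.597)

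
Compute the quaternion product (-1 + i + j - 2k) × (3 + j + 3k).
2 + 8i - j - 8k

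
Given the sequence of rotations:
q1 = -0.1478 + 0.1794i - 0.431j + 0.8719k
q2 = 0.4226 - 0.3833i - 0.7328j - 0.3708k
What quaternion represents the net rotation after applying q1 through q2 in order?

q2 · q1 = 0.0138 - 0.6663i + 0.1938j + 0.7199k
0.0138 - 0.6663i + 0.1938j + 0.7199k


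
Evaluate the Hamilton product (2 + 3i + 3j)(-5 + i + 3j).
-22 - 13i - 9j + 6k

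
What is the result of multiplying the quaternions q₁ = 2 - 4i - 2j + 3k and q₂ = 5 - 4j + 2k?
-4 - 12i - 10j + 35k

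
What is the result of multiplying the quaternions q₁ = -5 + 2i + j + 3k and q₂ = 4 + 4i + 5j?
-33 - 27i - 9j + 18k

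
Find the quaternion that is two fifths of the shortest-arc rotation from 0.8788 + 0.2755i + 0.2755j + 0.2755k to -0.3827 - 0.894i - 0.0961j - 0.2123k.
0.7394 + 0.5745i + 0.2212j + 0.2727k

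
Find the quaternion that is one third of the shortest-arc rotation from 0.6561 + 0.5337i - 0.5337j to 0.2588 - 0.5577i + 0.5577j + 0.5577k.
0.3911 + 0.6307i - 0.6307j - 0.2269k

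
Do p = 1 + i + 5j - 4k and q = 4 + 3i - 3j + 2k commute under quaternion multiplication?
No: pq = 24 + 5i + 3j - 32k ≠ 24 + 9i + 31j + 4k = qp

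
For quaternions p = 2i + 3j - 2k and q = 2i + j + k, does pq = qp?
No: pq = -5 + 5i - 6j - 4k ≠ -5 - 5i + 6j + 4k = qp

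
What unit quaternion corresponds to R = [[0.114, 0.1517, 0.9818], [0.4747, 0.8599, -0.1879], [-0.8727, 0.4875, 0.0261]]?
0.7071 + 0.2388i + 0.6557j + 0.1142k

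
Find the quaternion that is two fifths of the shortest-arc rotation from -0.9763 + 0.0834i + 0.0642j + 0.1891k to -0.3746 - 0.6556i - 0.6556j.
-0.9053 - 0.277i - 0.291j + 0.138k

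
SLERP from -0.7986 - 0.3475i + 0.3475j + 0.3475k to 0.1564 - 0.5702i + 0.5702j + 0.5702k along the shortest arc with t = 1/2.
-0.3746 - 0.5353i + 0.5353j + 0.5353k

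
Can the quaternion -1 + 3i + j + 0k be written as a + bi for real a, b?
No. The quaternion -1 + 3i + j has j-coefficient y = 1 and k-coefficient z = 0, not both zero, so it does not lie in the complex subalgebra spanned by 1 and i.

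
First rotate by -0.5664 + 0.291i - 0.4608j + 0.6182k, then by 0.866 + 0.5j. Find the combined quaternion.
-0.2601 + 0.5611i - 0.6823j + 0.3899k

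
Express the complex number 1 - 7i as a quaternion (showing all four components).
1 - 7i + 0j + 0k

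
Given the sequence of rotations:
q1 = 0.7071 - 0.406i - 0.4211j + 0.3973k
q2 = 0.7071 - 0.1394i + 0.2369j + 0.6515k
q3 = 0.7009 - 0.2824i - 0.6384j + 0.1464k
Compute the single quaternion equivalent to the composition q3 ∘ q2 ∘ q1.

q2 · q1 = 0.2843 - 0.0172i - 0.3394j + 0.8965k
q3 · q2 · q1 = -0.1535 - 0.615i - 0.1687j + 0.7548k
-0.1535 - 0.615i - 0.1687j + 0.7548k


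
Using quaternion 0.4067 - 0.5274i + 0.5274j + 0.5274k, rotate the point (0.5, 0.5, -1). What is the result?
(-0.422, -1.105, -0.316)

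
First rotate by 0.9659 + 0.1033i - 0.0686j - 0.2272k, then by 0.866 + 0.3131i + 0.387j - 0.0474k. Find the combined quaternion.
0.8199 + 0.3007i + 0.3806j - 0.304k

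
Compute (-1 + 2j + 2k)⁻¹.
-0.1111 - 0.2222j - 0.2222k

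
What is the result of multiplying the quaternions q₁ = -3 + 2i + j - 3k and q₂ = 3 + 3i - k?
-18 - 4i - 4j - 9k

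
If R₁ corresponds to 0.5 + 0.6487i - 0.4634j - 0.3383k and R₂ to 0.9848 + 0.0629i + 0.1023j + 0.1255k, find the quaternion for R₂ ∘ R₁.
0.5415 + 0.6938i - 0.3025j - 0.3659k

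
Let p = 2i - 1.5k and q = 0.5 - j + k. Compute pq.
1.5 - 0.5i - 2j - 2.75k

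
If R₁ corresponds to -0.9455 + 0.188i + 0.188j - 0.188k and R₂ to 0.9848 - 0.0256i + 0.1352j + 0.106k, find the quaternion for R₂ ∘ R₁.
-0.9318 + 0.164i + 0.0724j - 0.3156k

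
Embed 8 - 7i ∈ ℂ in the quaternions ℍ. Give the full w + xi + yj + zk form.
8 - 7i + 0j + 0k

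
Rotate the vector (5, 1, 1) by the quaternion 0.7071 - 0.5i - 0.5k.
(3.707, -2.828, 2.293)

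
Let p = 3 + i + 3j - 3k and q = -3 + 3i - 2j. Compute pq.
-6 - 24j - 2k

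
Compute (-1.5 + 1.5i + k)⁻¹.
-0.2727 - 0.2727i - 0.1818k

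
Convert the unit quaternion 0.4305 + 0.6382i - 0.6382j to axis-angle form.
axis = (√2/2, -√2/2, 0), θ = 129°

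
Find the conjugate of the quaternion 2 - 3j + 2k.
2 + 3j - 2k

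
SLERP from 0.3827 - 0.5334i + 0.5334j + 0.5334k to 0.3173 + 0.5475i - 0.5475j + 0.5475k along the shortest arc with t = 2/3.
-0.084 - 0.6898i + 0.6898j - 0.2029k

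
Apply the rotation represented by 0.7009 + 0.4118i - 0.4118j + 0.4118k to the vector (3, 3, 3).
(-2.499, -1.07, 4.429)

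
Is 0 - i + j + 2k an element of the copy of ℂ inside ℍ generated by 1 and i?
No. The quaternion -i + j + 2k has j-coefficient y = 1 and k-coefficient z = 2, not both zero, so it does not lie in the complex subalgebra spanned by 1 and i.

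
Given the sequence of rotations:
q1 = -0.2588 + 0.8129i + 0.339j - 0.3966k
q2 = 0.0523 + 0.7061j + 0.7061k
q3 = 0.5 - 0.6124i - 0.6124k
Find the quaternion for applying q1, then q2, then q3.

q2 · q1 = 0.0271 - 0.4769i + 0.409j - 0.7775k
q3 · q2 · q1 = -0.7546 - 0.0046i + 0.0204j - 0.6558k
-0.7546 - 0.0046i + 0.0204j - 0.6558k


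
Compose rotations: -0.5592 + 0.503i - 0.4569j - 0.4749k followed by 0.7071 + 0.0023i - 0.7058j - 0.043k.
-0.7395 + 0.6699i + 0.0511j + 0.0422k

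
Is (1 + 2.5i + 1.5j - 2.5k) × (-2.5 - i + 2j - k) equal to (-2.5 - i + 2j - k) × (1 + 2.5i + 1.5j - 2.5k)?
No: pq = -5.5 - 3.75i + 3.25j + 11.75k ≠ -5.5 - 10.75i - 6.75j - 1.25k = qp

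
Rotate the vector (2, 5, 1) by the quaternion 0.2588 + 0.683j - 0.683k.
(0.389, -1.305, -5.305)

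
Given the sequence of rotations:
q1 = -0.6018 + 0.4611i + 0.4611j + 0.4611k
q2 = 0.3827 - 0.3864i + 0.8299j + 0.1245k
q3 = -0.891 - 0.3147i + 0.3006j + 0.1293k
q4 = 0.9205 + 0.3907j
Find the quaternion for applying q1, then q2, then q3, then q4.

q2 · q1 = -0.4922 + 0.7343i - 0.0874j - 0.4593k
q3 · q2 · q1 = 0.7553 - 0.6261i - 0.1197j + 0.1524k
q4 · q3 · q2 · q1 = 0.742 - 0.5168i + 0.1849j + 0.3849k
0.742 - 0.5168i + 0.1849j + 0.3849k


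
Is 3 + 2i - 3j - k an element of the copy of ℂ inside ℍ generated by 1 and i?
No. The quaternion 3 + 2i - 3j - k has j-coefficient y = -3 and k-coefficient z = -1, not both zero, so it does not lie in the complex subalgebra spanned by 1 and i.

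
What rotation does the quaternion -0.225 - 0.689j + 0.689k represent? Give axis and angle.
axis = (0, -√2/2, √2/2), θ = 206°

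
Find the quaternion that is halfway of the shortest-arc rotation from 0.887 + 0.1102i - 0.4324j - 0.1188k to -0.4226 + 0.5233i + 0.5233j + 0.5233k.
0.7308 - 0.2305i - 0.5333j - 0.3583k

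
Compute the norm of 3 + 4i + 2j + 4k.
√45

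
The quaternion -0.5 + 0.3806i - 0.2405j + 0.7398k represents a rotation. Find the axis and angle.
axis = (0.4395, -0.2777, 0.8542), θ = 4π/3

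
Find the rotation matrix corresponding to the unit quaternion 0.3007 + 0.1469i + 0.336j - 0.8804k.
[[-0.776, 0.6282, -0.0566], [-0.4308, -0.5934, -0.68], [-0.4607, -0.5033, 0.731]]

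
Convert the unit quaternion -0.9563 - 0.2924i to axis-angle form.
axis = (-1, 0, 0), θ = 326°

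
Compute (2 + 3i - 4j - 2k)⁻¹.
0.0606 - 0.0909i + 0.1212j + 0.0606k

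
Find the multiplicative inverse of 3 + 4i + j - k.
0.1111 - 0.1481i - 0.037j + 0.037k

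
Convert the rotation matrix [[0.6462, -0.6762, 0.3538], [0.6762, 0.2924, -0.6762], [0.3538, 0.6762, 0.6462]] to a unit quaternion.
0.8039 + 0.4206i + 0.4206k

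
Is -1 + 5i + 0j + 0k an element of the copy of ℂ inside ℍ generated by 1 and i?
Yes. The quaternion -1 + 5i has j- and k-coefficients y = z = 0, so it lies in the complex subalgebra spanned by 1 and i.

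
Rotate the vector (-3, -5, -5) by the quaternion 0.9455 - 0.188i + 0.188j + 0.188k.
(-1.869, -7.279, -1.59)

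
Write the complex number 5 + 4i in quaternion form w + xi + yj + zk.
5 + 4i + 0j + 0k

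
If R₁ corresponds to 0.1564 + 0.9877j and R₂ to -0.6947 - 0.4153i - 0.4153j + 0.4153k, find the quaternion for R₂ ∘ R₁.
0.3015 - 0.4751i - 0.7511j - 0.3452k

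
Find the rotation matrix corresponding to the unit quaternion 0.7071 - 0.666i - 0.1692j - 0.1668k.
[[0.8871, 0.4613, -0.0171], [-0.0105, 0.0572, 0.9983], [0.4615, -0.8854, 0.0556]]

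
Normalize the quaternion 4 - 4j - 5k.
0.5298 - 0.5298j - 0.6623k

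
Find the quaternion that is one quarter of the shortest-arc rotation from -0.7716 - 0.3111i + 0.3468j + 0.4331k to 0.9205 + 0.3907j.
-0.8879 - 0.2504i + 0.1658j + 0.3485k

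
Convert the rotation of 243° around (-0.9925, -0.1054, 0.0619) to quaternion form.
-0.5225 - 0.8462i - 0.0899j + 0.0528k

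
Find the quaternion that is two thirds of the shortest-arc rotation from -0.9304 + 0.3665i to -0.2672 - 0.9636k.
-0.6216 + 0.1611i - 0.7666k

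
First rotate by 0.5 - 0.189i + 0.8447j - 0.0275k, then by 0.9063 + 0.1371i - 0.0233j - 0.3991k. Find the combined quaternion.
0.4878 + 0.235i + 0.8331j - 0.1131k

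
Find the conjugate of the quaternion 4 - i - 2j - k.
4 + i + 2j + k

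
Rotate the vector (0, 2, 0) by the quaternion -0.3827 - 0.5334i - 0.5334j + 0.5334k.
(1.955, -0.276, -0.322)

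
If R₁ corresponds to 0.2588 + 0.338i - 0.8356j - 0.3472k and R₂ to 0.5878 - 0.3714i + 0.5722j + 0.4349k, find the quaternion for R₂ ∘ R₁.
0.9068 + 0.2673i - 0.325j + 0.0254k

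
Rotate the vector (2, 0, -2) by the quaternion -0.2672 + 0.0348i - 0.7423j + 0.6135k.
(-2.588, 1.025, -0.499)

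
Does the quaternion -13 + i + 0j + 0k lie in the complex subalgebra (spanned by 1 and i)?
Yes. The quaternion -13 + i has j- and k-coefficients y = z = 0, so it lies in the complex subalgebra spanned by 1 and i.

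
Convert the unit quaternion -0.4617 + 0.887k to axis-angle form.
axis = (0, 0, 1), θ = 235°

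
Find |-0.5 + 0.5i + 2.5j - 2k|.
3.279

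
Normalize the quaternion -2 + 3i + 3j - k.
-0.417 + 0.6255i + 0.6255j - 0.2085k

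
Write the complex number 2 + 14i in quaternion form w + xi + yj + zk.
2 + 14i + 0j + 0k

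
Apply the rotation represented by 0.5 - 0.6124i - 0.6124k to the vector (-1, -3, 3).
(0.163, 3.95, 1.837)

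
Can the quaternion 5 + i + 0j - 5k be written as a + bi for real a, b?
No. The quaternion 5 + i - 5k has j-coefficient y = 0 and k-coefficient z = -5, not both zero, so it does not lie in the complex subalgebra spanned by 1 and i.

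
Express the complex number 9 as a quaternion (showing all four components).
9 + 0i + 0j + 0k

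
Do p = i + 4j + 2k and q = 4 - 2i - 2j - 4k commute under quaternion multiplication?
No: pq = 18 - 8i + 16j + 14k ≠ 18 + 16i + 16j + 2k = qp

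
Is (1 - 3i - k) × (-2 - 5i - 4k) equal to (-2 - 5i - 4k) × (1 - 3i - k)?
No: pq = -21 + i - 7j - 2k ≠ -21 + i + 7j - 2k = qp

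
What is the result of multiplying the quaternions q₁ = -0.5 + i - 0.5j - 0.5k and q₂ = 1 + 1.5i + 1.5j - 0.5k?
-1.5 + 1.25i - 1.5j + 2k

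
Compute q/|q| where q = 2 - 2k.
0.7071 - 0.7071k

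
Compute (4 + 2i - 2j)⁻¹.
0.1667 - 0.0833i + 0.0833j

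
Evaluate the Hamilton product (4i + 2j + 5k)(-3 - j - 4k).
22 - 15i + 10j - 19k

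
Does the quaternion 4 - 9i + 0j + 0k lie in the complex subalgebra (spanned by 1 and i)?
Yes. The quaternion 4 - 9i has j- and k-coefficients y = z = 0, so it lies in the complex subalgebra spanned by 1 and i.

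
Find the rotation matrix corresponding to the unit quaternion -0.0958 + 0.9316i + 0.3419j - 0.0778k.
[[0.7541, 0.6221, -0.2105], [0.6519, -0.7479, 0.1253], [-0.0794, -0.2317, -0.9695]]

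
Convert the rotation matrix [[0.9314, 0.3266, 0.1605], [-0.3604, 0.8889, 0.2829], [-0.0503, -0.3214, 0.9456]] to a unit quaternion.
0.9703 - 0.1557i + 0.0543j - 0.177k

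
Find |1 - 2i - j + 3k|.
√15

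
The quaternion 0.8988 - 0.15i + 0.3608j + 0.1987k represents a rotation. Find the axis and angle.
axis = (-0.3422, 0.8231, 0.4533), θ = 52°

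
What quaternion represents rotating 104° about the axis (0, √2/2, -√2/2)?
0.6157 + 0.5572j - 0.5572k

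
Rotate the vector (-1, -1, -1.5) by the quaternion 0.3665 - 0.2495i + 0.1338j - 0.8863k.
(-0.787, 1.493, -1.184)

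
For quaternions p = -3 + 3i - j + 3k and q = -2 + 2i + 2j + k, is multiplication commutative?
No: pq = -1 - 19i - j - k ≠ -1 - 5i - 7j - 17k = qp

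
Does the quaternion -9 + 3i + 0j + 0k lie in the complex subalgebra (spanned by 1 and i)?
Yes. The quaternion -9 + 3i has j- and k-coefficients y = z = 0, so it lies in the complex subalgebra spanned by 1 and i.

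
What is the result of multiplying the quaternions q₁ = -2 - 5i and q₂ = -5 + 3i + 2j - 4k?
25 + 19i - 24j - 2k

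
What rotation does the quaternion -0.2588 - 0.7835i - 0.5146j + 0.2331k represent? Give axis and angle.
axis = (-0.8111, -0.5328, 0.2413), θ = 7π/6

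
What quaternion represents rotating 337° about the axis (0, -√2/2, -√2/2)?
-0.9799 - 0.141j - 0.141k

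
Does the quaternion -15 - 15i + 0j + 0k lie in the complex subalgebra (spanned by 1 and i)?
Yes. The quaternion -15 - 15i has j- and k-coefficients y = z = 0, so it lies in the complex subalgebra spanned by 1 and i.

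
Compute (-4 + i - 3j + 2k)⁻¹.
-0.1333 - 0.0333i + 0.1j - 0.0667k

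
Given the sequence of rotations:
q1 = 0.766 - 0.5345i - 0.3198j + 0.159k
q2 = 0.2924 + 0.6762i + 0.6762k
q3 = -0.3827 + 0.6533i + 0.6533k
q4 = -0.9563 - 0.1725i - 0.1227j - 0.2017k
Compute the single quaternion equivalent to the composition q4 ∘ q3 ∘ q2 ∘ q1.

q2 · q1 = 0.4779 + 0.5779i - 0.5625j + 0.3482k
q3 · q2 · q1 = -0.7879 + 0.4585i + 0.3653j - 0.1885k
q4 · q3 · q2 · q1 = 0.8394 - 0.2057i - 0.3777j + 0.3324k
0.8394 - 0.2057i - 0.3777j + 0.3324k


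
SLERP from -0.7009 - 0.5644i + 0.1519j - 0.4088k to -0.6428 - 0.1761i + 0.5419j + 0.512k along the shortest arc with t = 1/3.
-0.7925 - 0.499i + 0.3357j - 0.101k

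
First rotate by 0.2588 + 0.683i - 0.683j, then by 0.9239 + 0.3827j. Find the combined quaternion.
0.5005 + 0.631i - 0.532j - 0.2614k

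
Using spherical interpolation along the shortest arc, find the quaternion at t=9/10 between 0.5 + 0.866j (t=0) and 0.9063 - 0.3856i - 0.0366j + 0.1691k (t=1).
0.9152 - 0.3628i + 0.0738j + 0.1591k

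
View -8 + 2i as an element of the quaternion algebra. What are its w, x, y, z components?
-8 + 2i + 0j + 0k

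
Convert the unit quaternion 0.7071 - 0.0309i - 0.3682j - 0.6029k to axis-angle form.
axis = (-0.0437, -0.5207, -0.8526), θ = π/2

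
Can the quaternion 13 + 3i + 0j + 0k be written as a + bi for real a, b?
Yes. The quaternion 13 + 3i has j- and k-coefficients y = z = 0, so it lies in the complex subalgebra spanned by 1 and i.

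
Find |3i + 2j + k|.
√14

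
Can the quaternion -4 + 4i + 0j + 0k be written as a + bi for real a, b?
Yes. The quaternion -4 + 4i has j- and k-coefficients y = z = 0, so it lies in the complex subalgebra spanned by 1 and i.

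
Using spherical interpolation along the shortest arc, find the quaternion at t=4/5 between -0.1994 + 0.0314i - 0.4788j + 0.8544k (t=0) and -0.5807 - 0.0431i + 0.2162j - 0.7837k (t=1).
0.4412 + 0.0432i - 0.2889j + 0.8486k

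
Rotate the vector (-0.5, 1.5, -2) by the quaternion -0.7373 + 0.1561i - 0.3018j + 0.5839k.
(-0.172, 1.126, -2.281)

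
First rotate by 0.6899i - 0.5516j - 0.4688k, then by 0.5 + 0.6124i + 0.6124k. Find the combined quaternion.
-0.1354 + 0.6827i + 0.4338j - 0.5722k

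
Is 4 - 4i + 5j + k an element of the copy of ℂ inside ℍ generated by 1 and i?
No. The quaternion 4 - 4i + 5j + k has j-coefficient y = 5 and k-coefficient z = 1, not both zero, so it does not lie in the complex subalgebra spanned by 1 and i.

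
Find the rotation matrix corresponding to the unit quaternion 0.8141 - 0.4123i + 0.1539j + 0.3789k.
[[0.6655, -0.7438, -0.0619], [0.49, 0.3729, 0.7879], [-0.563, -0.5547, 0.6126]]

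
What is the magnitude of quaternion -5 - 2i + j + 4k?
√46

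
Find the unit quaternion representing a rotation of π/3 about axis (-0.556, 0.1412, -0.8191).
0.866 - 0.278i + 0.0706j - 0.4096k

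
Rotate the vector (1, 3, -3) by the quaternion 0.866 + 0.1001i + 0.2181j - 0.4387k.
(2.061, 2.163, -3.174)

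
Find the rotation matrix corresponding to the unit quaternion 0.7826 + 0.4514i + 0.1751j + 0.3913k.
[[0.6324, -0.4544, 0.6273], [0.7705, 0.2862, -0.5695], [0.0792, 0.8436, 0.5312]]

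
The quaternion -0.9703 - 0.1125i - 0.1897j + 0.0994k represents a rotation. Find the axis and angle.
axis = (-0.465, -0.7842, 0.4109), θ = 332°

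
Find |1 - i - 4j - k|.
√19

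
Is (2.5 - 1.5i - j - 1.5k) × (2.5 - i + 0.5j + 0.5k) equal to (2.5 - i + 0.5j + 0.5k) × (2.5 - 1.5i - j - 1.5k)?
No: pq = 6 - 6i + j - 4.25k ≠ 6 - 6.5i - 3.5j - 0.75k = qp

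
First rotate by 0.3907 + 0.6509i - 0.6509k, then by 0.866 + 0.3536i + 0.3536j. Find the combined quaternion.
0.1082 + 0.4717i + 0.3683j - 0.7938k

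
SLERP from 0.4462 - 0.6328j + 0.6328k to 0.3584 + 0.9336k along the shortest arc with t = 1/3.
0.4418 - 0.4433j + 0.7799k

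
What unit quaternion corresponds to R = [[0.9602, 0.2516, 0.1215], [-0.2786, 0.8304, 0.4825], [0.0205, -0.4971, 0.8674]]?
0.9563 - 0.2561i + 0.0264j - 0.1386k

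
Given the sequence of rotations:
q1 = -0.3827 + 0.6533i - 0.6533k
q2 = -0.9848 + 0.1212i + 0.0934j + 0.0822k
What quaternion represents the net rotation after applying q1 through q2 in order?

q2 · q1 = 0.3514 - 0.7508i + 0.0971j + 0.5509k
0.3514 - 0.7508i + 0.0971j + 0.5509k


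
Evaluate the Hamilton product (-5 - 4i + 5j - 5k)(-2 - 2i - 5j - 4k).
7 - 27i + 9j + 60k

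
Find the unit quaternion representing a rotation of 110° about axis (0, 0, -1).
0.5736 - 0.8192k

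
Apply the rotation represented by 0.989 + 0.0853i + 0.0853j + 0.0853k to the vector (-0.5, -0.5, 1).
(-0.225, -0.731, 0.956)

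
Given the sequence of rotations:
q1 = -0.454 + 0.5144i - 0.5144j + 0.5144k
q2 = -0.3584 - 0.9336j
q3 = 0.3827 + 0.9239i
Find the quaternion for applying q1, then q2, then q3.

q2 · q1 = -0.3175 - 0.6646i + 0.6082j + 0.2959k
q3 · q2 · q1 = 0.4925 - 0.5477i - 0.0406j + 0.6752k
0.4925 - 0.5477i - 0.0406j + 0.6752k


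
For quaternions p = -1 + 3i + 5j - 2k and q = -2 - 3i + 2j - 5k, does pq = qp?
No: pq = -9 - 24i + 9j + 30k ≠ -9 + 18i - 33j - 12k = qp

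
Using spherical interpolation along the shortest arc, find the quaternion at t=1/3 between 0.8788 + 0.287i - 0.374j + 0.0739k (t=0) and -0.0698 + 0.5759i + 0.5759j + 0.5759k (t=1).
0.7754 - 0.0348i - 0.5928j - 0.2147k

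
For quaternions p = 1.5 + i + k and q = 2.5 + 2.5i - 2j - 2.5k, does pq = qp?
No: pq = 3.75 + 8.25i + 2j - 3.25k ≠ 3.75 + 4.25i - 8j + 0.75k = qp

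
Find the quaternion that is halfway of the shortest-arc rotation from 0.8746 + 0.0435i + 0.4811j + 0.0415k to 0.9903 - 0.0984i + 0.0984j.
0.9544 - 0.0281i + 0.2966j + 0.0212k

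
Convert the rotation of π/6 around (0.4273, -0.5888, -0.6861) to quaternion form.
0.9659 + 0.1106i - 0.1524j - 0.1776k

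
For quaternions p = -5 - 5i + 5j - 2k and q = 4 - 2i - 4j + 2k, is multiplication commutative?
No: pq = -6 - 8i + 54j + 12k ≠ -6 - 12i + 26j - 48k = qp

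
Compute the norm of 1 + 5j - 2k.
√30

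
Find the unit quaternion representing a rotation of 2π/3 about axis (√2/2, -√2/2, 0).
0.5 + 0.6124i - 0.6124j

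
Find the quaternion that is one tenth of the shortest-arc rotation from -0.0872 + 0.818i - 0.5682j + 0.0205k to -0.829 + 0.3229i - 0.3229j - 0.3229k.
-0.1809 + 0.802i - 0.5689j - 0.0196k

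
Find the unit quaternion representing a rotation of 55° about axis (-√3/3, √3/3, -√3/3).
0.887 - 0.2666i + 0.2666j - 0.2666k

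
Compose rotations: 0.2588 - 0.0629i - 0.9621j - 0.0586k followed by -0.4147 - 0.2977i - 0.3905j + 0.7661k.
-0.4569 + 0.709i + 0.2323j + 0.4844k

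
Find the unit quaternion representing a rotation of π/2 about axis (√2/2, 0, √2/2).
0.7071 + 0.5i + 0.5k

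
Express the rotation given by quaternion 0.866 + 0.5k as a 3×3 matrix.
[[0.5, -0.866, 0], [0.866, 0.5, 0], [0, 0, 1]]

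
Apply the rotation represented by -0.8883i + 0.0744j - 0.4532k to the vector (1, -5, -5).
(-2.787, 5.15, 4.088)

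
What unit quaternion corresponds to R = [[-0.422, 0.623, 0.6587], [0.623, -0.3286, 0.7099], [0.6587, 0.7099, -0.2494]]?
0.5376i + 0.5794j + 0.6126k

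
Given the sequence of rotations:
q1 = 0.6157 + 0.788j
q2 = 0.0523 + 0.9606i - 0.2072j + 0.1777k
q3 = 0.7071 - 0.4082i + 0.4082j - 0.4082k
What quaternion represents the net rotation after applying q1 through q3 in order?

q2 · q1 = 0.1955 + 0.4514i - 0.0864j + 0.8664k
q3 · q2 · q1 = 0.7114 + 0.5578i + 0.1881j + 0.3838k
0.7114 + 0.5578i + 0.1881j + 0.3838k


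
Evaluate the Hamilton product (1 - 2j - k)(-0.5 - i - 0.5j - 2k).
-3.5 + 2.5i + 1.5j - 3.5k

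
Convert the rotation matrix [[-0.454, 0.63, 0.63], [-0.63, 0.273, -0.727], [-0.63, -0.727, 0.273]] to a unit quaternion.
0.5225 + 0.6029j - 0.6029k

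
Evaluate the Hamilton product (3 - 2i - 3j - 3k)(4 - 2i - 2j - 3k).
-7 - 11i - 18j - 23k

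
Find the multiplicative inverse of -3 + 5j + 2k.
-0.0789 - 0.1316j - 0.0526k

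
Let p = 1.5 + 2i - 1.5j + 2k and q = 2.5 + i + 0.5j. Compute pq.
2.5 + 5.5i - j + 7.5k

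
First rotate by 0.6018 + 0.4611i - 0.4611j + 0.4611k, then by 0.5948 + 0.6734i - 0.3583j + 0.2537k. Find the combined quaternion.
-0.2347 + 0.6313i - 0.6834j + 0.2816k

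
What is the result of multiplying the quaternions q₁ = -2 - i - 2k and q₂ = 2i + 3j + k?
4 + 2i - 9j - 5k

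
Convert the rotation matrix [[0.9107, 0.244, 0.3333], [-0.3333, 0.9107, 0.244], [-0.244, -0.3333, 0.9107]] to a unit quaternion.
0.9659 - 0.1494i + 0.1494j - 0.1494k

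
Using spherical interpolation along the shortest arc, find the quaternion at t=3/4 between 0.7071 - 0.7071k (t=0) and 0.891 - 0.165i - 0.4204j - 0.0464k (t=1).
0.9038 - 0.1307i - 0.3329j - 0.235k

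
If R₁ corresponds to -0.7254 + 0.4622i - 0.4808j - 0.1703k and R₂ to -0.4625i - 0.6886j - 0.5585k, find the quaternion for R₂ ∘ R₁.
-0.2124 + 0.1842i + 0.1626j + 0.9458k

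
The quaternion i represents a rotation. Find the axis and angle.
axis = (1, 0, 0), θ = π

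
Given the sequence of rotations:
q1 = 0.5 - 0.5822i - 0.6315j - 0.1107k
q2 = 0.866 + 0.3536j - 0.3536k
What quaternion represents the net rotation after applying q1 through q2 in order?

q2 · q1 = 0.6172 - 0.7666i - 0.1642j - 0.0668k
0.6172 - 0.7666i - 0.1642j - 0.0668k


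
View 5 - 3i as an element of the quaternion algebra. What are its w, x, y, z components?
5 - 3i + 0j + 0k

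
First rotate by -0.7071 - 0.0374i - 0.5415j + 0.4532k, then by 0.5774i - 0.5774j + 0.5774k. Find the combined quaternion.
-0.5527 - 0.3573i + 0.125j - 0.7425k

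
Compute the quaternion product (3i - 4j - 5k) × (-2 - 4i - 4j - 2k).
-14 - 18i + 34j - 18k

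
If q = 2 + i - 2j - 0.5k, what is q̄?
2 - i + 2j + 0.5k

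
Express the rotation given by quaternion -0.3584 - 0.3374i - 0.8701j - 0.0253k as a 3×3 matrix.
[[-0.5154, 0.569, 0.6408], [0.6053, 0.771, -0.1978], [-0.6066, 0.2859, -0.7418]]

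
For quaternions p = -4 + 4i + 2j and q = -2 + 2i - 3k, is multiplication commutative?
No: pq = -22i + 8j + 8k ≠ -10i - 16j + 16k = qp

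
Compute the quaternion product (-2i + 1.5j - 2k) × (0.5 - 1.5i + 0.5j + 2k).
0.25 + 3i + 7.75j + 0.25k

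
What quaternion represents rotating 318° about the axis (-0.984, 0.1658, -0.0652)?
-0.9336 - 0.3526i + 0.0594j - 0.0234k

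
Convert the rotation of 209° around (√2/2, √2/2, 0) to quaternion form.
-0.2504 + 0.6846i + 0.6846j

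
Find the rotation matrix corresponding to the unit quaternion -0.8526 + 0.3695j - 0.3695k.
[[0.4539, -0.6301, -0.6301], [0.6301, 0.7269, -0.2731], [0.6301, -0.2731, 0.7269]]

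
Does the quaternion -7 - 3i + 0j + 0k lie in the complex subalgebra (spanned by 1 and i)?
Yes. The quaternion -7 - 3i has j- and k-coefficients y = z = 0, so it lies in the complex subalgebra spanned by 1 and i.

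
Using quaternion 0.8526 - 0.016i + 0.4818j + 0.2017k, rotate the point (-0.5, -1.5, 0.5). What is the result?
(0.719, -1.431, 0.431)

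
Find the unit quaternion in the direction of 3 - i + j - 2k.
0.7746 - 0.2582i + 0.2582j - 0.5164k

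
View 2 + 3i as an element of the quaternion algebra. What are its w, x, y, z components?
2 + 3i + 0j + 0k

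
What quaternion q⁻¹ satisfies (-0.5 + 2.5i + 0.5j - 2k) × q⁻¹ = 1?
-0.0465 - 0.2326i - 0.0465j + 0.186k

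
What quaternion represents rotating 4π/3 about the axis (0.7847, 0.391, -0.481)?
-0.5 + 0.6796i + 0.3386j - 0.4166k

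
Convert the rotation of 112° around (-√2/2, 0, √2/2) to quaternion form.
0.5592 - 0.5862i + 0.5862k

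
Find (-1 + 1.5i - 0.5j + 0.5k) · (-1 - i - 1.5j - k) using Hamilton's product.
2.25 + 0.75i + 3j - 2.25k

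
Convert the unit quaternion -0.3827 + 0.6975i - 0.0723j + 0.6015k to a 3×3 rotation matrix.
[[0.2659, 0.3595, 0.8944], [-0.5612, -0.6966, 0.4469], [0.7838, -0.6208, 0.0165]]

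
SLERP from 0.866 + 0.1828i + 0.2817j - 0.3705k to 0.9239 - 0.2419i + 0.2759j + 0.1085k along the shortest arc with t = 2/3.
0.9493 - 0.1029i + 0.2917j - 0.0564k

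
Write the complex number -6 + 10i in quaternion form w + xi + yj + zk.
-6 + 10i + 0j + 0k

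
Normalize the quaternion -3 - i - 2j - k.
-0.7746 - 0.2582i - 0.5164j - 0.2582k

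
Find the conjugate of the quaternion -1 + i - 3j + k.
-1 - i + 3j - k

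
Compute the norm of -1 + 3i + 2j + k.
√15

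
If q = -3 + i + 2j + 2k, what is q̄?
-3 - i - 2j - 2k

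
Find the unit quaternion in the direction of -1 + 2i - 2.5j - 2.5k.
-0.239 + 0.4781i - 0.5976j - 0.5976k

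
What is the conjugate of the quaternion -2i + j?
2i - j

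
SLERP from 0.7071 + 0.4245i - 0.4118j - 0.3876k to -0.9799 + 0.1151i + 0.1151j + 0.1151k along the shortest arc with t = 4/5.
0.966 - 0.0024i - 0.1854j - 0.1801k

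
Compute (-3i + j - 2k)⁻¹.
0.2143i - 0.0714j + 0.1429k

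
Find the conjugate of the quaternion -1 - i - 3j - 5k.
-1 + i + 3j + 5k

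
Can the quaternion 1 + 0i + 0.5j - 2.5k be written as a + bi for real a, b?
No. The quaternion 1 + 0.5j - 2.5k has j-coefficient y = 0.5 and k-coefficient z = -2.5, not both zero, so it does not lie in the complex subalgebra spanned by 1 and i.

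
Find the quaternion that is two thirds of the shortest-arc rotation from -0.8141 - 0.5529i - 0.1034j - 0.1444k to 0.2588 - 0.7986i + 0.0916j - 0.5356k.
-0.1469 - 0.8634i + 0.0274j - 0.4818k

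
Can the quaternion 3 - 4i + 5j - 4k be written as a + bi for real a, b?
No. The quaternion 3 - 4i + 5j - 4k has j-coefficient y = 5 and k-coefficient z = -4, not both zero, so it does not lie in the complex subalgebra spanned by 1 and i.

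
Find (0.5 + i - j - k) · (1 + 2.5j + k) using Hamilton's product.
4 + 2.5i - 0.75j + 2k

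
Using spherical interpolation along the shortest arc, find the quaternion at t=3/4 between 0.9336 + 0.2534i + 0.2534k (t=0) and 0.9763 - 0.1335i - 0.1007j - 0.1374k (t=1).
0.9956 - 0.0359i - 0.0774j - 0.0389k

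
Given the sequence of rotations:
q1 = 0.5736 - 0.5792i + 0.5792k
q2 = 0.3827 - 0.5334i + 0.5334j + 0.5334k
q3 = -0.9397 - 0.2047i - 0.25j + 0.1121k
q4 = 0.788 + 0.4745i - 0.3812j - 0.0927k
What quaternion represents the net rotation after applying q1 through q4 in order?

q2 · q1 = -0.3984 - 0.2187i + 0.306j + 0.8366k
q3 · q2 · q1 = 0.3123 + 0.0436i - 0.0412j - 0.9481k
q4 · q3 · q2 · q1 = 0.1218 + 0.5401i + 0.2943j - 0.779k
0.1218 + 0.5401i + 0.2943j - 0.779k


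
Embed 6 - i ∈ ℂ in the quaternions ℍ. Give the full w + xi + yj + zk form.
6 - i + 0j + 0k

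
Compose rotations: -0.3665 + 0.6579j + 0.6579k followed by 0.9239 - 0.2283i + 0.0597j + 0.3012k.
-0.576 - 0.0752i + 0.7362j + 0.3472k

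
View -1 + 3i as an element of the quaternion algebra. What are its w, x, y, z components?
-1 + 3i + 0j + 0k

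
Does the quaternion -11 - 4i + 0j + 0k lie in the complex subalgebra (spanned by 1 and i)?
Yes. The quaternion -11 - 4i has j- and k-coefficients y = z = 0, so it lies in the complex subalgebra spanned by 1 and i.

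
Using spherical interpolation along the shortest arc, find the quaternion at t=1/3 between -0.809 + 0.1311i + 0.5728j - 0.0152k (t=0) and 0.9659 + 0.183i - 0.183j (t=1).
-0.8897 + 0.0261i + 0.4557j - 0.0104k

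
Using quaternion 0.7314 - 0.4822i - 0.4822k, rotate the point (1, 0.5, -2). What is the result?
(-0.042, -2.081, -0.958)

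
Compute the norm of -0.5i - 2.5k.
2.55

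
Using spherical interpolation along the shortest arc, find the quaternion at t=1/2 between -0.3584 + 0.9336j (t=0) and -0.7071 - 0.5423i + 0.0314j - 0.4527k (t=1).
-0.6652 - 0.3386i + 0.6025j - 0.2826k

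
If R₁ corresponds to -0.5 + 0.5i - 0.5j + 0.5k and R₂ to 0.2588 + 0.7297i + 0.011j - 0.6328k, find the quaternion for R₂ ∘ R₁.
-0.1724 - 0.5464i - 0.8162j + 0.0755k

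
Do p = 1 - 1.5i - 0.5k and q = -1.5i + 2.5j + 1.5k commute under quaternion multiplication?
No: pq = -1.5 - 0.25i + 5.5j - 2.25k ≠ -1.5 - 2.75i - 0.5j + 5.25k = qp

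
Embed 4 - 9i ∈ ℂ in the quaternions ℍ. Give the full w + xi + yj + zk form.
4 - 9i + 0j + 0k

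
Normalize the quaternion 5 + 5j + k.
0.7001 + 0.7001j + 0.14k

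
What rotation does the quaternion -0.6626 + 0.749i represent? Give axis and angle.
axis = (1, 0, 0), θ = 263°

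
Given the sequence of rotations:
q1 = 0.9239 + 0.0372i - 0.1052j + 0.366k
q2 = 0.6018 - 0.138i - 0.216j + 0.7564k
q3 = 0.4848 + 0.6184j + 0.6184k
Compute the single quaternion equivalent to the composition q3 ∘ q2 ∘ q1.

q2 · q1 = 0.2616 - 0.1046i - 0.1842j + 0.9416k
q3 · q2 · q1 = -0.3416 + 0.6455i + 0.0078j + 0.6829k
-0.3416 + 0.6455i + 0.0078j + 0.6829k


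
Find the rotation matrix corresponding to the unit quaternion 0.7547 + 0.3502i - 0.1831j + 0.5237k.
[[0.3844, -0.9187, 0.0904], [0.6622, 0.2062, -0.7204], [0.6432, 0.3368, 0.6877]]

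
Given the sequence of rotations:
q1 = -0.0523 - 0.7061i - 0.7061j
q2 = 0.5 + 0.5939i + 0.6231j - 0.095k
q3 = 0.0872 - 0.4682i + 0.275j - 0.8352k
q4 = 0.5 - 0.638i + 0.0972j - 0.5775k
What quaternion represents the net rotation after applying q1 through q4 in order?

q2 · q1 = 0.8332 - 0.4512i - 0.3186j + 0.0256k
q3 · q2 · q1 = -0.0296 - 0.6885i + 0.5902j - 0.4204k
q4 · q3 · q2 · q1 = -0.7542 - 0.0254i + 0.4216j - 0.5027k
-0.7542 - 0.0254i + 0.4216j - 0.5027k


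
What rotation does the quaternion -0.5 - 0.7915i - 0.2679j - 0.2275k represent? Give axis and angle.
axis = (-0.9139, -0.3093, -0.2627), θ = 4π/3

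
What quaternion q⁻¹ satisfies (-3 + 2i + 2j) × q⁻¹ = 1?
-0.1765 - 0.1176i - 0.1176j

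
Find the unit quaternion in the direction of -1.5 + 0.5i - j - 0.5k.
-0.7746 + 0.2582i - 0.5164j - 0.2582k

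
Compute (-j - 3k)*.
j + 3k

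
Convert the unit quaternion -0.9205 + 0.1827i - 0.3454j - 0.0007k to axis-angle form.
axis = (0.4676, -0.884, -0.0018), θ = 314°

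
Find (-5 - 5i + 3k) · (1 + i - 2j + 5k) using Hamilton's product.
-15 - 4i + 38j - 12k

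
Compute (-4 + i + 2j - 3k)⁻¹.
-0.1333 - 0.0333i - 0.0667j + 0.1k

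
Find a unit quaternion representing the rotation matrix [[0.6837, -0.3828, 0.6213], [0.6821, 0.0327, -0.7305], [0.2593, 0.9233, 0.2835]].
0.7071 + 0.5847i + 0.128j + 0.3765k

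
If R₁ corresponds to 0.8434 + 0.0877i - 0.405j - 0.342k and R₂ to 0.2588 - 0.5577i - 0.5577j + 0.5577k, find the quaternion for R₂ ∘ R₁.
0.232 - 0.0311i - 0.717j + 0.6566k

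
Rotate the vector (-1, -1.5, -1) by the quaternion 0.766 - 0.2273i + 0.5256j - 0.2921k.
(-1.528, -0.444, 1.311)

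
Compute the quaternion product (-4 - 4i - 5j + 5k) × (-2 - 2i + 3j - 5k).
40 + 26i - 32j - 12k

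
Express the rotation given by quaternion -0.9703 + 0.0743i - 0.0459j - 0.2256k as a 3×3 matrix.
[[0.894, -0.4446, 0.0555], [0.431, 0.8872, 0.1649], [-0.1226, -0.1235, 0.9847]]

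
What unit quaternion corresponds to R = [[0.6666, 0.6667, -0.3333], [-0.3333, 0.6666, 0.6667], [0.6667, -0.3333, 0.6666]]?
0.866 - 0.2887i - 0.2887j - 0.2887k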